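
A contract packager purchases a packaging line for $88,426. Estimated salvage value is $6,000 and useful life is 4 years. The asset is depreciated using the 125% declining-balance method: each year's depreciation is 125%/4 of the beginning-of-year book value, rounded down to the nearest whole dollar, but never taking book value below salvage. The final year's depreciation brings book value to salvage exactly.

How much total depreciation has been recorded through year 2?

Depreciable base = $88,426 − $6,000 = $82,426.
Year 1: ⌊$88,426 × 125%/4⌋ = $27,633. Book value $60,793.
Year 2: ⌊$60,793 × 125%/4⌋ = $18,997. Book value $41,796.
Accumulated through year 2 = $88,426 − $41,796 = $46,630.

$46,630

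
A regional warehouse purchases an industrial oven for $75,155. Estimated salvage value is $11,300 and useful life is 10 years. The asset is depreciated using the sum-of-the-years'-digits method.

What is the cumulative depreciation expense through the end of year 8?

Depreciable base = $75,155 − $11,300 = $63,855.
Sum of the years' digits = 10+9+8+7+6+5+4+3+2+1 = 55.
Year 1: $63,855 × 10/55 = $11,610. Book value $63,545.
Year 2: $63,855 × 9/55 = $10,449. Book value $53,096.
Year 3: $63,855 × 8/55 = $9,288. Book value $43,808.
Year 4: $63,855 × 7/55 = $8,127. Book value $35,681.
Year 5: $63,855 × 6/55 = $6,966. Book value $28,715.
Year 6: $63,855 × 5/55 = $5,805. Book value $22,910.
Year 7: $63,855 × 4/55 = $4,644. Book value $18,266.
Year 8: $63,855 × 3/55 = $3,483. Book value $14,783.
Accumulated through year 8 = $75,155 − $14,783 = $60,372.

$60,372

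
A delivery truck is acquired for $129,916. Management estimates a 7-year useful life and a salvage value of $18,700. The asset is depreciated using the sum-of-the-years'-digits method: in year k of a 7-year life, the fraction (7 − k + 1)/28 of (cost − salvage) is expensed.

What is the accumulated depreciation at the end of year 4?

$87,384

Depreciable base = $129,916 − $18,700 = $111,216.
Sum of the years' digits = 7+6+5+4+3+2+1 = 28.
Year 1: $111,216 × 7/28 = $27,804. Book value $102,112.
Year 2: $111,216 × 6/28 = $23,832. Book value $78,280.
Year 3: $111,216 × 5/28 = $19,860. Book value $58,420.
Year 4: $111,216 × 4/28 = $15,888. Book value $42,532.
Accumulated through year 4 = $129,916 − $42,532 = $87,384.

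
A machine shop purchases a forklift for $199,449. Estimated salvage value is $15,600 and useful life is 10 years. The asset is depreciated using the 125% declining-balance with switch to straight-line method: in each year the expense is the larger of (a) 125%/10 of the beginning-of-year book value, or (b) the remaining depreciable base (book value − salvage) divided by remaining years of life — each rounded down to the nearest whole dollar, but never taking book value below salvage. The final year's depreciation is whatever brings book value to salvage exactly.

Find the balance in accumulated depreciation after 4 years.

$82,692

Depreciable base = $199,449 − $15,600 = $183,849.
Year 1: DB = ⌊$199,449 × 125%/10⌋ = $24,931; SL = ⌊$183,849/10⌋ = $18,384 → take DB $24,931. Book value $174,518.
Year 2: DB = ⌊$174,518 × 125%/10⌋ = $21,814; SL = ⌊$158,918/9⌋ = $17,657 → take DB $21,814. Book value $152,704.
Year 3: DB = ⌊$152,704 × 125%/10⌋ = $19,088; SL = ⌊$137,104/8⌋ = $17,138 → take DB $19,088. Book value $133,616.
Year 4: DB = ⌊$133,616 × 125%/10⌋ = $16,702; SL = ⌊$118,016/7⌋ = $16,859 → take SL $16,859. Book value $116,757.
Accumulated through year 4 = $199,449 − $116,757 = $82,692.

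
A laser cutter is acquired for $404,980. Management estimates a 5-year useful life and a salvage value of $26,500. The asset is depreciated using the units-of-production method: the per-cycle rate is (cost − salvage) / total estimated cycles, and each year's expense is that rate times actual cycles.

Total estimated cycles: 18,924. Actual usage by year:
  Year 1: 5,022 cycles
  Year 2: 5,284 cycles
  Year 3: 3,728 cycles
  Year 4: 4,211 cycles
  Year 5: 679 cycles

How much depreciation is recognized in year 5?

$13,580

Depreciable base = $404,980 − $26,500 = $378,480.
Rate = $378,480 / 18,924 cycles = $20 per cycle.
Year 1: 5,022 × $20 = $100,440. Book value $304,540.
Year 2: 5,284 × $20 = $105,680. Book value $198,860.
Year 3: 3,728 × $20 = $74,560. Book value $124,300.
Year 4: 4,211 × $20 = $84,220. Book value $40,080.
Year 5: 679 × $20 = $13,580. Book value $26,500.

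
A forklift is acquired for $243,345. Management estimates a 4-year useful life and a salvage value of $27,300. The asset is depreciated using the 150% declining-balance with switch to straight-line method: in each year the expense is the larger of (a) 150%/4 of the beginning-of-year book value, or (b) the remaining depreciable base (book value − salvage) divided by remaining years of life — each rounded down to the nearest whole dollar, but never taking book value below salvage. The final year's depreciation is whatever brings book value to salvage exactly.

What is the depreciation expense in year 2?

Depreciable base = $243,345 − $27,300 = $216,045.
Year 1: DB = ⌊$243,345 × 150%/4⌋ = $91,254; SL = ⌊$216,045/4⌋ = $54,011 → take DB $91,254. Book value $152,091.
Year 2: DB = ⌊$152,091 × 150%/4⌋ = $57,034; SL = ⌊$124,791/3⌋ = $41,597 → take DB $57,034. Book value $95,057.

$57,034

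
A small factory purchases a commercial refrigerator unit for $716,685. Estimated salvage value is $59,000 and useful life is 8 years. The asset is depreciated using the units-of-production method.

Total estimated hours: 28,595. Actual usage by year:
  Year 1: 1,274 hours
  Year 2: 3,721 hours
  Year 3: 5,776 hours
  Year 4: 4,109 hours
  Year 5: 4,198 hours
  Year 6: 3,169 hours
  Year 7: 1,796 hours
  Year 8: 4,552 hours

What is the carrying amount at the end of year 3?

Depreciable base = $716,685 − $59,000 = $657,685.
Rate = $657,685 / 28,595 hours = $23 per hour.
Year 1: 1,274 × $23 = $29,302. Book value $687,383.
Year 2: 3,721 × $23 = $85,583. Book value $601,800.
Year 3: 5,776 × $23 = $132,848. Book value $468,952.

$468,952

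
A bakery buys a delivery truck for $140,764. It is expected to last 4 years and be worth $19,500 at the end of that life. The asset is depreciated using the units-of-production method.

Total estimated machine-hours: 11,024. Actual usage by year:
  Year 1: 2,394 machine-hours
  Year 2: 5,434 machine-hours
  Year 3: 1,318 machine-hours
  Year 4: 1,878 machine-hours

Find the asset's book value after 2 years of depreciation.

$54,656

Depreciable base = $140,764 − $19,500 = $121,264.
Rate = $121,264 / 11,024 machine-hours = $11 per machine-hour.
Year 1: 2,394 × $11 = $26,334. Book value $114,430.
Year 2: 5,434 × $11 = $59,774. Book value $54,656.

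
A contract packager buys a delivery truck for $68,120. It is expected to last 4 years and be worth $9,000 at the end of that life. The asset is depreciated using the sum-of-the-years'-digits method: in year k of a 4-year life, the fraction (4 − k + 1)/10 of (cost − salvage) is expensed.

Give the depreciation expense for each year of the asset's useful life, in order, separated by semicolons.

$23,648; $17,736; $11,824; $5,912

Depreciable base = $68,120 − $9,000 = $59,120.
Sum of the years' digits = 4+3+2+1 = 10.
Year 1: $59,120 × 4/10 = $23,648. Book value $44,472.
Year 2: $59,120 × 3/10 = $17,736. Book value $26,736.
Year 3: $59,120 × 2/10 = $11,824. Book value $14,912.
Year 4: $59,120 × 1/10 = $5,912. Book value $9,000.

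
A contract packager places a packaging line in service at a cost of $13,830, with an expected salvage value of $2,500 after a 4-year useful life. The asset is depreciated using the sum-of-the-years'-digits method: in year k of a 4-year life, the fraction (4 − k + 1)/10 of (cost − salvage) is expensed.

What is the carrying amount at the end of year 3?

Depreciable base = $13,830 − $2,500 = $11,330.
Sum of the years' digits = 4+3+2+1 = 10.
Year 1: $11,330 × 4/10 = $4,532. Book value $9,298.
Year 2: $11,330 × 3/10 = $3,399. Book value $5,899.
Year 3: $11,330 × 2/10 = $2,266. Book value $3,633.

$3,633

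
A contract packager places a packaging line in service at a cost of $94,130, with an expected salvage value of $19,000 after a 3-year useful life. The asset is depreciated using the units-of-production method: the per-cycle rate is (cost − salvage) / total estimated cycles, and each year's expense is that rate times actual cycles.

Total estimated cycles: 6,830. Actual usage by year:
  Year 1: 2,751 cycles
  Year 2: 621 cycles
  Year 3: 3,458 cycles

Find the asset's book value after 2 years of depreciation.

Depreciable base = $94,130 − $19,000 = $75,130.
Rate = $75,130 / 6,830 cycles = $11 per cycle.
Year 1: 2,751 × $11 = $30,261. Book value $63,869.
Year 2: 621 × $11 = $6,831. Book value $57,038.

$57,038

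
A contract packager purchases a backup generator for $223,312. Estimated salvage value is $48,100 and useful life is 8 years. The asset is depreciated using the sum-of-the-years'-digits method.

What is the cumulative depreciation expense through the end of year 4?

Depreciable base = $223,312 − $48,100 = $175,212.
Sum of the years' digits = 8+7+6+5+4+3+2+1 = 36.
Year 1: $175,212 × 8/36 = $38,936. Book value $184,376.
Year 2: $175,212 × 7/36 = $34,069. Book value $150,307.
Year 3: $175,212 × 6/36 = $29,202. Book value $121,105.
Year 4: $175,212 × 5/36 = $24,335. Book value $96,770.
Accumulated through year 4 = $223,312 − $96,770 = $126,542.

$126,542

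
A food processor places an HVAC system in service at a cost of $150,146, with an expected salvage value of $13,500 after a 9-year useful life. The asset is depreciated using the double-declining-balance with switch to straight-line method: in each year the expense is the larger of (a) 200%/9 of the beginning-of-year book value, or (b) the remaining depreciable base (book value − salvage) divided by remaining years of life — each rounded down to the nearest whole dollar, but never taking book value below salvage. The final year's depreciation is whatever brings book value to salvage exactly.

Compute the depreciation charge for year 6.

Depreciable base = $150,146 − $13,500 = $136,646.
Year 1: DB = ⌊$150,146 × 200%/9⌋ = $33,365; SL = ⌊$136,646/9⌋ = $15,182 → take DB $33,365. Book value $116,781.
Year 2: DB = ⌊$116,781 × 200%/9⌋ = $25,951; SL = ⌊$103,281/8⌋ = $12,910 → take DB $25,951. Book value $90,830.
Year 3: DB = ⌊$90,830 × 200%/9⌋ = $20,184; SL = ⌊$77,330/7⌋ = $11,047 → take DB $20,184. Book value $70,646.
Year 4: DB = ⌊$70,646 × 200%/9⌋ = $15,699; SL = ⌊$57,146/6⌋ = $9,524 → take DB $15,699. Book value $54,947.
Year 5: DB = ⌊$54,947 × 200%/9⌋ = $12,210; SL = ⌊$41,447/5⌋ = $8,289 → take DB $12,210. Book value $42,737.
Year 6: DB = ⌊$42,737 × 200%/9⌋ = $9,497; SL = ⌊$29,237/4⌋ = $7,309 → take DB $9,497. Book value $33,240.

$9,497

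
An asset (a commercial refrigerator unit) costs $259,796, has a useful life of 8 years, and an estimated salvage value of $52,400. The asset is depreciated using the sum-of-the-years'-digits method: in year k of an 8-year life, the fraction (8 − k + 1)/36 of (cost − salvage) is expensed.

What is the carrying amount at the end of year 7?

Depreciable base = $259,796 − $52,400 = $207,396.
Sum of the years' digits = 8+7+6+5+4+3+2+1 = 36.
Year 1: $207,396 × 8/36 = $46,088. Book value $213,708.
Year 2: $207,396 × 7/36 = $40,327. Book value $173,381.
Year 3: $207,396 × 6/36 = $34,566. Book value $138,815.
Year 4: $207,396 × 5/36 = $28,805. Book value $110,010.
Year 5: $207,396 × 4/36 = $23,044. Book value $86,966.
Year 6: $207,396 × 3/36 = $17,283. Book value $69,683.
Year 7: $207,396 × 2/36 = $11,522. Book value $58,161.

$58,161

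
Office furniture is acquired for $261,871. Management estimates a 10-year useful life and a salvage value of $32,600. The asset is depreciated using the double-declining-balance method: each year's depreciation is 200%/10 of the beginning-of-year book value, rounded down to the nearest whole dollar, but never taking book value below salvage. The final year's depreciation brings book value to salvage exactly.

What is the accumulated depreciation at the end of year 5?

$176,059

Depreciable base = $261,871 − $32,600 = $229,271.
Year 1: ⌊$261,871 × 200%/10⌋ = $52,374. Book value $209,497.
Year 2: ⌊$209,497 × 200%/10⌋ = $41,899. Book value $167,598.
Year 3: ⌊$167,598 × 200%/10⌋ = $33,519. Book value $134,079.
Year 4: ⌊$134,079 × 200%/10⌋ = $26,815. Book value $107,264.
Year 5: ⌊$107,264 × 200%/10⌋ = $21,452. Book value $85,812.
Accumulated through year 5 = $261,871 − $85,812 = $176,059.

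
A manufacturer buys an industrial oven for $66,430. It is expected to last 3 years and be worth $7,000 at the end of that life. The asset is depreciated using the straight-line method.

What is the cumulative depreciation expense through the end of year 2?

Depreciable base = $66,430 − $7,000 = $59,430.
Annual expense = $59,430 / 3 = $19,810.
End of year 1: book value $46,620.
End of year 2: book value $26,810.
Accumulated through year 2 = $66,430 − $26,810 = $39,620.

$39,620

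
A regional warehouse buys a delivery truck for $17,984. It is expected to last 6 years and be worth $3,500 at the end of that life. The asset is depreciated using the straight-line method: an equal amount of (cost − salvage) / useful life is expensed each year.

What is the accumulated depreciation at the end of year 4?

Depreciable base = $17,984 − $3,500 = $14,484.
Annual expense = $14,484 / 6 = $2,414.
End of year 1: book value $15,570.
End of year 2: book value $13,156.
End of year 3: book value $10,742.
End of year 4: book value $8,328.
Accumulated through year 4 = $17,984 − $8,328 = $9,656.

$9,656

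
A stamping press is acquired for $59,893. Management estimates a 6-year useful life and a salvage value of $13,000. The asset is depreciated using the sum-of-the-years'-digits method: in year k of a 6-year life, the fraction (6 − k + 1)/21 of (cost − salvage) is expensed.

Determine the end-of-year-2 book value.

$35,330

Depreciable base = $59,893 − $13,000 = $46,893.
Sum of the years' digits = 6+5+4+3+2+1 = 21.
Year 1: $46,893 × 6/21 = $13,398. Book value $46,495.
Year 2: $46,893 × 5/21 = $11,165. Book value $35,330.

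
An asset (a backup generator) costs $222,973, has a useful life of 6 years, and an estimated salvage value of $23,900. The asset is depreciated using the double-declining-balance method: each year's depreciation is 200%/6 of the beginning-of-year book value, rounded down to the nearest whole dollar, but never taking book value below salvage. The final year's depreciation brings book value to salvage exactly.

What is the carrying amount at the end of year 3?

$66,067

Depreciable base = $222,973 − $23,900 = $199,073.
Year 1: ⌊$222,973 × 200%/6⌋ = $74,324. Book value $148,649.
Year 2: ⌊$148,649 × 200%/6⌋ = $49,549. Book value $99,100.
Year 3: ⌊$99,100 × 200%/6⌋ = $33,033. Book value $66,067.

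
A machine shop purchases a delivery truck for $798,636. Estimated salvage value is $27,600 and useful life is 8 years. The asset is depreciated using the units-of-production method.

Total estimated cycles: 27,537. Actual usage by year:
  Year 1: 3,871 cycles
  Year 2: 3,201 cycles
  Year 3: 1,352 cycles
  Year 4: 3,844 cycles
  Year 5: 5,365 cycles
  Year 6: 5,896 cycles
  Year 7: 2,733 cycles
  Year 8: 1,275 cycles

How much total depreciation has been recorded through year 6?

$658,812

Depreciable base = $798,636 − $27,600 = $771,036.
Rate = $771,036 / 27,537 cycles = $28 per cycle.
Year 1: 3,871 × $28 = $108,388. Book value $690,248.
Year 2: 3,201 × $28 = $89,628. Book value $600,620.
Year 3: 1,352 × $28 = $37,856. Book value $562,764.
Year 4: 3,844 × $28 = $107,632. Book value $455,132.
Year 5: 5,365 × $28 = $150,220. Book value $304,912.
Year 6: 5,896 × $28 = $165,088. Book value $139,824.
Accumulated through year 6 = $798,636 − $139,824 = $658,812.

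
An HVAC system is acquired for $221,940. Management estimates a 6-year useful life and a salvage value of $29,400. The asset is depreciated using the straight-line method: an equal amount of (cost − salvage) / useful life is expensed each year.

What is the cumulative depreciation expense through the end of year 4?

Depreciable base = $221,940 − $29,400 = $192,540.
Annual expense = $192,540 / 6 = $32,090.
End of year 1: book value $189,850.
End of year 2: book value $157,760.
End of year 3: book value $125,670.
End of year 4: book value $93,580.
Accumulated through year 4 = $221,940 − $93,580 = $128,360.

$128,360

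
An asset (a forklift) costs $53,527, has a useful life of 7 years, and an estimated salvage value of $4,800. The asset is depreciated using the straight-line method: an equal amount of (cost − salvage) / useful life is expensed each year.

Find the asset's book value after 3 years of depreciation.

$32,644

Depreciable base = $53,527 − $4,800 = $48,727.
Annual expense = $48,727 / 7 = $6,961.
End of year 1: book value $46,566.
End of year 2: book value $39,605.
End of year 3: book value $32,644.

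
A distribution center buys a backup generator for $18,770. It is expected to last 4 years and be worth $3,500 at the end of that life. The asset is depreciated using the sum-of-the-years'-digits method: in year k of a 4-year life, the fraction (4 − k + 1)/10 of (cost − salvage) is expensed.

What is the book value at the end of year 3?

Depreciable base = $18,770 − $3,500 = $15,270.
Sum of the years' digits = 4+3+2+1 = 10.
Year 1: $15,270 × 4/10 = $6,108. Book value $12,662.
Year 2: $15,270 × 3/10 = $4,581. Book value $8,081.
Year 3: $15,270 × 2/10 = $3,054. Book value $5,027.

$5,027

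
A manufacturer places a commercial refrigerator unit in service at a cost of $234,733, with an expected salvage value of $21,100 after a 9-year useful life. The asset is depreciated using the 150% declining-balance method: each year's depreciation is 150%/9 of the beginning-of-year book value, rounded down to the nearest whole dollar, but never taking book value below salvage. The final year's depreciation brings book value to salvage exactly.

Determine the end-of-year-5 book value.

Depreciable base = $234,733 − $21,100 = $213,633.
Year 1: ⌊$234,733 × 150%/9⌋ = $39,122. Book value $195,611.
Year 2: ⌊$195,611 × 150%/9⌋ = $32,601. Book value $163,010.
Year 3: ⌊$163,010 × 150%/9⌋ = $27,168. Book value $135,842.
Year 4: ⌊$135,842 × 150%/9⌋ = $22,640. Book value $113,202.
Year 5: ⌊$113,202 × 150%/9⌋ = $18,867. Book value $94,335.

$94,335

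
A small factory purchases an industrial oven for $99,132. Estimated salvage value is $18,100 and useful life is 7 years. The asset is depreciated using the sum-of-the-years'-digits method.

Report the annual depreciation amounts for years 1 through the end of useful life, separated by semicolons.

$20,258; $17,364; $14,470; $11,576; $8,682; $5,788; $2,894

Depreciable base = $99,132 − $18,100 = $81,032.
Sum of the years' digits = 7+6+5+4+3+2+1 = 28.
Year 1: $81,032 × 7/28 = $20,258. Book value $78,874.
Year 2: $81,032 × 6/28 = $17,364. Book value $61,510.
Year 3: $81,032 × 5/28 = $14,470. Book value $47,040.
Year 4: $81,032 × 4/28 = $11,576. Book value $35,464.
Year 5: $81,032 × 3/28 = $8,682. Book value $26,782.
Year 6: $81,032 × 2/28 = $5,788. Book value $20,994.
Year 7: $81,032 × 1/28 = $2,894. Book value $18,100.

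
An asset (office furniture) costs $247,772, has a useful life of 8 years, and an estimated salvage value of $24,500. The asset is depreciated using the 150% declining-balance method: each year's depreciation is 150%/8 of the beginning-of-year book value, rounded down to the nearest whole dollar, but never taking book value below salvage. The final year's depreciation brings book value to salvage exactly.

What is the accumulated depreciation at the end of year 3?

$114,872

Depreciable base = $247,772 − $24,500 = $223,272.
Year 1: ⌊$247,772 × 150%/8⌋ = $46,457. Book value $201,315.
Year 2: ⌊$201,315 × 150%/8⌋ = $37,746. Book value $163,569.
Year 3: ⌊$163,569 × 150%/8⌋ = $30,669. Book value $132,900.
Accumulated through year 3 = $247,772 − $132,900 = $114,872.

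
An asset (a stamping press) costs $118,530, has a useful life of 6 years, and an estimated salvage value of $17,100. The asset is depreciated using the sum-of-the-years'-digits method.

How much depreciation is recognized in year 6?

Depreciable base = $118,530 − $17,100 = $101,430.
Sum of the years' digits = 6+5+4+3+2+1 = 21.
Year 1: $101,430 × 6/21 = $28,980. Book value $89,550.
Year 2: $101,430 × 5/21 = $24,150. Book value $65,400.
Year 3: $101,430 × 4/21 = $19,320. Book value $46,080.
Year 4: $101,430 × 3/21 = $14,490. Book value $31,590.
Year 5: $101,430 × 2/21 = $9,660. Book value $21,930.
Year 6: $101,430 × 1/21 = $4,830. Book value $17,100.

$4,830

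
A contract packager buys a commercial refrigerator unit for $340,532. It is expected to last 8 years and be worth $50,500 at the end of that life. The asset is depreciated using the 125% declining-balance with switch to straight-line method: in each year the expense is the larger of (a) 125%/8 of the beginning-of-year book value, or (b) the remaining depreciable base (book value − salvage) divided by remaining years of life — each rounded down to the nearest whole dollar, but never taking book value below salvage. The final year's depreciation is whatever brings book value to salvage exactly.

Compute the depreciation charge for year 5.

$30,522

Depreciable base = $340,532 − $50,500 = $290,032.
Year 1: DB = ⌊$340,532 × 125%/8⌋ = $53,208; SL = ⌊$290,032/8⌋ = $36,254 → take DB $53,208. Book value $287,324.
Year 2: DB = ⌊$287,324 × 125%/8⌋ = $44,894; SL = ⌊$236,824/7⌋ = $33,832 → take DB $44,894. Book value $242,430.
Year 3: DB = ⌊$242,430 × 125%/8⌋ = $37,879; SL = ⌊$191,930/6⌋ = $31,988 → take DB $37,879. Book value $204,551.
Year 4: DB = ⌊$204,551 × 125%/8⌋ = $31,961; SL = ⌊$154,051/5⌋ = $30,810 → take DB $31,961. Book value $172,590.
Year 5: DB = ⌊$172,590 × 125%/8⌋ = $26,967; SL = ⌊$122,090/4⌋ = $30,522 → take SL $30,522. Book value $142,068.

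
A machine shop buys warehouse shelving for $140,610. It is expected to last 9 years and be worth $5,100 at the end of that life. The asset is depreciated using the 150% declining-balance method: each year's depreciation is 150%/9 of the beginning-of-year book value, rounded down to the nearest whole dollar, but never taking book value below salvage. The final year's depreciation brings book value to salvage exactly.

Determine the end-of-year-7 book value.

Depreciable base = $140,610 − $5,100 = $135,510.
Year 1: ⌊$140,610 × 150%/9⌋ = $23,435. Book value $117,175.
Year 2: ⌊$117,175 × 150%/9⌋ = $19,529. Book value $97,646.
Year 3: ⌊$97,646 × 150%/9⌋ = $16,274. Book value $81,372.
Year 4: ⌊$81,372 × 150%/9⌋ = $13,562. Book value $67,810.
Year 5: ⌊$67,810 × 150%/9⌋ = $11,301. Book value $56,509.
Year 6: ⌊$56,509 × 150%/9⌋ = $9,418. Book value $47,091.
Year 7: ⌊$47,091 × 150%/9⌋ = $7,848. Book value $39,243.

$39,243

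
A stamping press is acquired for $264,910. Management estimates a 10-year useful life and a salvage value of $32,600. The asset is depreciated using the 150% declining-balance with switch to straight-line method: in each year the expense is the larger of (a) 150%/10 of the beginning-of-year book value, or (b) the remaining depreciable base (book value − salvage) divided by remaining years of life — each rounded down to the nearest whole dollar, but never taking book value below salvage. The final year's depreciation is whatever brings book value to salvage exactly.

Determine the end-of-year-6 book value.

$99,913

Depreciable base = $264,910 − $32,600 = $232,310.
Year 1: DB = ⌊$264,910 × 150%/10⌋ = $39,736; SL = ⌊$232,310/10⌋ = $23,231 → take DB $39,736. Book value $225,174.
Year 2: DB = ⌊$225,174 × 150%/10⌋ = $33,776; SL = ⌊$192,574/9⌋ = $21,397 → take DB $33,776. Book value $191,398.
Year 3: DB = ⌊$191,398 × 150%/10⌋ = $28,709; SL = ⌊$158,798/8⌋ = $19,849 → take DB $28,709. Book value $162,689.
Year 4: DB = ⌊$162,689 × 150%/10⌋ = $24,403; SL = ⌊$130,089/7⌋ = $18,584 → take DB $24,403. Book value $138,286.
Year 5: DB = ⌊$138,286 × 150%/10⌋ = $20,742; SL = ⌊$105,686/6⌋ = $17,614 → take DB $20,742. Book value $117,544.
Year 6: DB = ⌊$117,544 × 150%/10⌋ = $17,631; SL = ⌊$84,944/5⌋ = $16,988 → take DB $17,631. Book value $99,913.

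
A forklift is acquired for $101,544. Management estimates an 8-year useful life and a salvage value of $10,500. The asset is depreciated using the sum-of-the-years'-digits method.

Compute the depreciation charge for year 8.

Depreciable base = $101,544 − $10,500 = $91,044.
Sum of the years' digits = 8+7+6+5+4+3+2+1 = 36.
Year 1: $91,044 × 8/36 = $20,232. Book value $81,312.
Year 2: $91,044 × 7/36 = $17,703. Book value $63,609.
Year 3: $91,044 × 6/36 = $15,174. Book value $48,435.
Year 4: $91,044 × 5/36 = $12,645. Book value $35,790.
Year 5: $91,044 × 4/36 = $10,116. Book value $25,674.
Year 6: $91,044 × 3/36 = $7,587. Book value $18,087.
Year 7: $91,044 × 2/36 = $5,058. Book value $13,029.
Year 8: $91,044 × 1/36 = $2,529. Book value $10,500.

$2,529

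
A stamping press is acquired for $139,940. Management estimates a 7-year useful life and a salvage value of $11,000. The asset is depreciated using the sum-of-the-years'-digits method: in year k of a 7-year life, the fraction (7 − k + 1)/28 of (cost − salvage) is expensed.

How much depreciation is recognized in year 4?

$18,420

Depreciable base = $139,940 − $11,000 = $128,940.
Sum of the years' digits = 7+6+5+4+3+2+1 = 28.
Year 1: $128,940 × 7/28 = $32,235. Book value $107,705.
Year 2: $128,940 × 6/28 = $27,630. Book value $80,075.
Year 3: $128,940 × 5/28 = $23,025. Book value $57,050.
Year 4: $128,940 × 4/28 = $18,420. Book value $38,630.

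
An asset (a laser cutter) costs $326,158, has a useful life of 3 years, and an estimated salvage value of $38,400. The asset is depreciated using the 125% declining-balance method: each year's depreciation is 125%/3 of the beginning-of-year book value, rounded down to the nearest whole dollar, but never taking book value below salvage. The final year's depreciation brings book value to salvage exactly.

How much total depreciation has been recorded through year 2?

Depreciable base = $326,158 − $38,400 = $287,758.
Year 1: ⌊$326,158 × 125%/3⌋ = $135,899. Book value $190,259.
Year 2: ⌊$190,259 × 125%/3⌋ = $79,274. Book value $110,985.
Accumulated through year 2 = $326,158 − $110,985 = $215,173.

$215,173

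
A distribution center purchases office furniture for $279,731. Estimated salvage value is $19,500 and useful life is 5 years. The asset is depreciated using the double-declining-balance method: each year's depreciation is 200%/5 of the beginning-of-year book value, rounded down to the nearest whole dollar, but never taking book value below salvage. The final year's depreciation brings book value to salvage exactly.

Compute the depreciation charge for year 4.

$24,169

Depreciable base = $279,731 − $19,500 = $260,231.
Year 1: ⌊$279,731 × 200%/5⌋ = $111,892. Book value $167,839.
Year 2: ⌊$167,839 × 200%/5⌋ = $67,135. Book value $100,704.
Year 3: ⌊$100,704 × 200%/5⌋ = $40,281. Book value $60,423.
Year 4: ⌊$60,423 × 200%/5⌋ = $24,169. Book value $36,254.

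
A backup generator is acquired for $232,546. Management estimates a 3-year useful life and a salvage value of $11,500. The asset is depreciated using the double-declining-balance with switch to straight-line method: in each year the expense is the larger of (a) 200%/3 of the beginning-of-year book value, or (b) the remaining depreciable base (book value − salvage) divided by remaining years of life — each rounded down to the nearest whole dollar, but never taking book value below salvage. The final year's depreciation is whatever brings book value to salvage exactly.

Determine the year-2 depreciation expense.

$51,677

Depreciable base = $232,546 − $11,500 = $221,046.
Year 1: DB = ⌊$232,546 × 200%/3⌋ = $155,030; SL = ⌊$221,046/3⌋ = $73,682 → take DB $155,030. Book value $77,516.
Year 2: DB = ⌊$77,516 × 200%/3⌋ = $51,677; SL = ⌊$66,016/2⌋ = $33,008 → take DB $51,677. Book value $25,839.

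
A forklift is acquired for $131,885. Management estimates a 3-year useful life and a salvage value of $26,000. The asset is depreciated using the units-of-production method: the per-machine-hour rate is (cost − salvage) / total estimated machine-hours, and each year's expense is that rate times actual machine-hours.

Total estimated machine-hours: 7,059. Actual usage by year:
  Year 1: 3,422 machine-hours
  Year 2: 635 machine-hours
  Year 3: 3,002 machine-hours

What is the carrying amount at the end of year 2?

Depreciable base = $131,885 − $26,000 = $105,885.
Rate = $105,885 / 7,059 machine-hours = $15 per machine-hour.
Year 1: 3,422 × $15 = $51,330. Book value $80,555.
Year 2: 635 × $15 = $9,525. Book value $71,030.

$71,030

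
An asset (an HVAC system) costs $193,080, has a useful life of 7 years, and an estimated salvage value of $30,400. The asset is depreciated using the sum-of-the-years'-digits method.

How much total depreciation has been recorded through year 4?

$127,820

Depreciable base = $193,080 − $30,400 = $162,680.
Sum of the years' digits = 7+6+5+4+3+2+1 = 28.
Year 1: $162,680 × 7/28 = $40,670. Book value $152,410.
Year 2: $162,680 × 6/28 = $34,860. Book value $117,550.
Year 3: $162,680 × 5/28 = $29,050. Book value $88,500.
Year 4: $162,680 × 4/28 = $23,240. Book value $65,260.
Accumulated through year 4 = $193,080 − $65,260 = $127,820.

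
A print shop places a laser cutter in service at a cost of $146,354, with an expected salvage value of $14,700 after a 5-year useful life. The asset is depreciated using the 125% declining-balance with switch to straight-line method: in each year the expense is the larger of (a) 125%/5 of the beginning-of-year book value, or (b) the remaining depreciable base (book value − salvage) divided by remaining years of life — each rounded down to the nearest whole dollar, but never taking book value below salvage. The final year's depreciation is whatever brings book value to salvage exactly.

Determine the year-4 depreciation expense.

$22,542

Depreciable base = $146,354 − $14,700 = $131,654.
Year 1: DB = ⌊$146,354 × 125%/5⌋ = $36,588; SL = ⌊$131,654/5⌋ = $26,330 → take DB $36,588. Book value $109,766.
Year 2: DB = ⌊$109,766 × 125%/5⌋ = $27,441; SL = ⌊$95,066/4⌋ = $23,766 → take DB $27,441. Book value $82,325.
Year 3: DB = ⌊$82,325 × 125%/5⌋ = $20,581; SL = ⌊$67,625/3⌋ = $22,541 → take SL $22,541. Book value $59,784.
Year 4: DB = ⌊$59,784 × 125%/5⌋ = $14,946; SL = ⌊$45,084/2⌋ = $22,542 → take SL $22,542. Book value $37,242.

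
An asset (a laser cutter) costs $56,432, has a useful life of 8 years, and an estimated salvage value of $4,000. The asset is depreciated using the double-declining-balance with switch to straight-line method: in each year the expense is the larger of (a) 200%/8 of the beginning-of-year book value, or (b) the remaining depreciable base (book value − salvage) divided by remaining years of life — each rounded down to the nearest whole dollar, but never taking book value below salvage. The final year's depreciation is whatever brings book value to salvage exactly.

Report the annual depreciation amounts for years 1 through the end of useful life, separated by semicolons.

Depreciable base = $56,432 − $4,000 = $52,432.
Year 1: DB = ⌊$56,432 × 200%/8⌋ = $14,108; SL = ⌊$52,432/8⌋ = $6,554 → take DB $14,108. Book value $42,324.
Year 2: DB = ⌊$42,324 × 200%/8⌋ = $10,581; SL = ⌊$38,324/7⌋ = $5,474 → take DB $10,581. Book value $31,743.
Year 3: DB = ⌊$31,743 × 200%/8⌋ = $7,935; SL = ⌊$27,743/6⌋ = $4,623 → take DB $7,935. Book value $23,808.
Year 4: DB = ⌊$23,808 × 200%/8⌋ = $5,952; SL = ⌊$19,808/5⌋ = $3,961 → take DB $5,952. Book value $17,856.
Year 5: DB = ⌊$17,856 × 200%/8⌋ = $4,464; SL = ⌊$13,856/4⌋ = $3,464 → take DB $4,464. Book value $13,392.
Year 6: DB = ⌊$13,392 × 200%/8⌋ = $3,348; SL = ⌊$9,392/3⌋ = $3,130 → take DB $3,348. Book value $10,044.
Year 7: DB = ⌊$10,044 × 200%/8⌋ = $2,511; SL = ⌊$6,044/2⌋ = $3,022 → take SL $3,022. Book value $7,022.
Year 8 (final): $7,022 − $4,000 = $3,022. Book value $4,000.

$14,108; $10,581; $7,935; $5,952; $4,464; $3,348; $3,022; $3,022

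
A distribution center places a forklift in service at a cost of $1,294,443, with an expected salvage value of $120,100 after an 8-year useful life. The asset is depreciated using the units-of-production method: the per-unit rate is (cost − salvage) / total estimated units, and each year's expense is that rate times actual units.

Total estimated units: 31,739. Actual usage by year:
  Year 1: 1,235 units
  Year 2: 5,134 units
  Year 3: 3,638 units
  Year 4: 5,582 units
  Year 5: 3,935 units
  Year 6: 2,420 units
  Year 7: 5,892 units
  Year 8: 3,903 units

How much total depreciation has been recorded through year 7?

$1,029,932

Depreciable base = $1,294,443 − $120,100 = $1,174,343.
Rate = $1,174,343 / 31,739 units = $37 per unit.
Year 1: 1,235 × $37 = $45,695. Book value $1,248,748.
Year 2: 5,134 × $37 = $189,958. Book value $1,058,790.
Year 3: 3,638 × $37 = $134,606. Book value $924,184.
Year 4: 5,582 × $37 = $206,534. Book value $717,650.
Year 5: 3,935 × $37 = $145,595. Book value $572,055.
Year 6: 2,420 × $37 = $89,540. Book value $482,515.
Year 7: 5,892 × $37 = $218,004. Book value $264,511.
Accumulated through year 7 = $1,294,443 − $264,511 = $1,029,932.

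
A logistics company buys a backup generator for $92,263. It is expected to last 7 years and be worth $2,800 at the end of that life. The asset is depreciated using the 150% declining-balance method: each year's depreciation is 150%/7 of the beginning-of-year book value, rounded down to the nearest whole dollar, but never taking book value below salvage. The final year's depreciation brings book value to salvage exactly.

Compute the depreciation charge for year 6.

Depreciable base = $92,263 − $2,800 = $89,463.
Year 1: ⌊$92,263 × 150%/7⌋ = $19,770. Book value $72,493.
Year 2: ⌊$72,493 × 150%/7⌋ = $15,534. Book value $56,959.
Year 3: ⌊$56,959 × 150%/7⌋ = $12,205. Book value $44,754.
Year 4: ⌊$44,754 × 150%/7⌋ = $9,590. Book value $35,164.
Year 5: ⌊$35,164 × 150%/7⌋ = $7,535. Book value $27,629.
Year 6: ⌊$27,629 × 150%/7⌋ = $5,920. Book value $21,709.

$5,920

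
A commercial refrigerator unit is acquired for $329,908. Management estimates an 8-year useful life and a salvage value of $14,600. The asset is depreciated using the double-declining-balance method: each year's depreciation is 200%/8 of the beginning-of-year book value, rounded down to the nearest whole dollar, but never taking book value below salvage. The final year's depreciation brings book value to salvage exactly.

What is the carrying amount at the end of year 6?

$58,718

Depreciable base = $329,908 − $14,600 = $315,308.
Year 1: ⌊$329,908 × 200%/8⌋ = $82,477. Book value $247,431.
Year 2: ⌊$247,431 × 200%/8⌋ = $61,857. Book value $185,574.
Year 3: ⌊$185,574 × 200%/8⌋ = $46,393. Book value $139,181.
Year 4: ⌊$139,181 × 200%/8⌋ = $34,795. Book value $104,386.
Year 5: ⌊$104,386 × 200%/8⌋ = $26,096. Book value $78,290.
Year 6: ⌊$78,290 × 200%/8⌋ = $19,572. Book value $58,718.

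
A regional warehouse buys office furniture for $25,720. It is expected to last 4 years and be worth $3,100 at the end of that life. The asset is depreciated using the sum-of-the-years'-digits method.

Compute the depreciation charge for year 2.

$6,786

Depreciable base = $25,720 − $3,100 = $22,620.
Sum of the years' digits = 4+3+2+1 = 10.
Year 1: $22,620 × 4/10 = $9,048. Book value $16,672.
Year 2: $22,620 × 3/10 = $6,786. Book value $9,886.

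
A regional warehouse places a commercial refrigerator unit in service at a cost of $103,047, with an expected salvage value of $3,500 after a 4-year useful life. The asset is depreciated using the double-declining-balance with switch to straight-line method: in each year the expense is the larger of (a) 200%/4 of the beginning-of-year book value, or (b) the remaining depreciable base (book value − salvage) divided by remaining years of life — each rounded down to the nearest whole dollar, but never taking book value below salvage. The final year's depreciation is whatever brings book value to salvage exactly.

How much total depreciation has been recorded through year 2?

$77,285

Depreciable base = $103,047 − $3,500 = $99,547.
Year 1: DB = ⌊$103,047 × 200%/4⌋ = $51,523; SL = ⌊$99,547/4⌋ = $24,886 → take DB $51,523. Book value $51,524.
Year 2: DB = ⌊$51,524 × 200%/4⌋ = $25,762; SL = ⌊$48,024/3⌋ = $16,008 → take DB $25,762. Book value $25,762.
Accumulated through year 2 = $103,047 − $25,762 = $77,285.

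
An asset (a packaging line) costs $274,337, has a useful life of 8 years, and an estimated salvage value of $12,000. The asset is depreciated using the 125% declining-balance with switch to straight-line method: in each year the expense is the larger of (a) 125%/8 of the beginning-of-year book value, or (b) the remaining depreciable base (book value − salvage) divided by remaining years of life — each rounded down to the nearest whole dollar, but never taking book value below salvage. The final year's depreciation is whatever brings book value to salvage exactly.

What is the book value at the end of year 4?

Depreciable base = $274,337 − $12,000 = $262,337.
Year 1: DB = ⌊$274,337 × 125%/8⌋ = $42,865; SL = ⌊$262,337/8⌋ = $32,792 → take DB $42,865. Book value $231,472.
Year 2: DB = ⌊$231,472 × 125%/8⌋ = $36,167; SL = ⌊$219,472/7⌋ = $31,353 → take DB $36,167. Book value $195,305.
Year 3: DB = ⌊$195,305 × 125%/8⌋ = $30,516; SL = ⌊$183,305/6⌋ = $30,550 → take SL $30,550. Book value $164,755.
Year 4: DB = ⌊$164,755 × 125%/8⌋ = $25,742; SL = ⌊$152,755/5⌋ = $30,551 → take SL $30,551. Book value $134,204.

$134,204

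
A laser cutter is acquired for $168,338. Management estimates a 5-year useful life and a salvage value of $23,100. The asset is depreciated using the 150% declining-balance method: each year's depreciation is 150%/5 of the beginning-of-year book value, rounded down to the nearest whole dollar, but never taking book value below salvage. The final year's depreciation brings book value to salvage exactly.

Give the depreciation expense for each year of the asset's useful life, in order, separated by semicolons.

Depreciable base = $168,338 − $23,100 = $145,238.
Year 1: ⌊$168,338 × 150%/5⌋ = $50,501. Book value $117,837.
Year 2: ⌊$117,837 × 150%/5⌋ = $35,351. Book value $82,486.
Year 3: ⌊$82,486 × 150%/5⌋ = $24,745. Book value $57,741.
Year 4: ⌊$57,741 × 150%/5⌋ = $17,322. Book value $40,419.
Year 5 (final): $40,419 − $23,100 = $17,319. Book value $23,100.

$50,501; $35,351; $24,745; $17,322; $17,319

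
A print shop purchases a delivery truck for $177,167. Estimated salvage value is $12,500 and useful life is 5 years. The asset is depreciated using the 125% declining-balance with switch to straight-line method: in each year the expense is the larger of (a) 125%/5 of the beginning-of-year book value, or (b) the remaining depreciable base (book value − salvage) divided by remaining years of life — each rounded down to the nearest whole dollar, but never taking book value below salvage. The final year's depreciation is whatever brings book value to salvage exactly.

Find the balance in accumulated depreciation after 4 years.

Depreciable base = $177,167 − $12,500 = $164,667.
Year 1: DB = ⌊$177,167 × 125%/5⌋ = $44,291; SL = ⌊$164,667/5⌋ = $32,933 → take DB $44,291. Book value $132,876.
Year 2: DB = ⌊$132,876 × 125%/5⌋ = $33,219; SL = ⌊$120,376/4⌋ = $30,094 → take DB $33,219. Book value $99,657.
Year 3: DB = ⌊$99,657 × 125%/5⌋ = $24,914; SL = ⌊$87,157/3⌋ = $29,052 → take SL $29,052. Book value $70,605.
Year 4: DB = ⌊$70,605 × 125%/5⌋ = $17,651; SL = ⌊$58,105/2⌋ = $29,052 → take SL $29,052. Book value $41,553.
Accumulated through year 4 = $177,167 − $41,553 = $135,614.

$135,614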